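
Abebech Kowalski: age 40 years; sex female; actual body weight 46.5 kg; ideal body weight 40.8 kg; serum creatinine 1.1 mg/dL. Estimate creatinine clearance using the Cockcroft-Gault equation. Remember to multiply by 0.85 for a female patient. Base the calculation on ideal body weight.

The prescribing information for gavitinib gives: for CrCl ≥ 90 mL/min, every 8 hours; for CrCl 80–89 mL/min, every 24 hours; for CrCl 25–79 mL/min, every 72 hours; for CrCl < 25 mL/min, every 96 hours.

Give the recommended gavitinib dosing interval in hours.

CrCl = (140 − 40) × 40.8 / (72 × 1.1) × 0.85 = 4080.0 / 79.20 × 0.85 ≈ 43.8 mL/min
CrCl ≈ 44 mL/min → bracket 25–79 mL/min → every 72 hours.

every 72 hours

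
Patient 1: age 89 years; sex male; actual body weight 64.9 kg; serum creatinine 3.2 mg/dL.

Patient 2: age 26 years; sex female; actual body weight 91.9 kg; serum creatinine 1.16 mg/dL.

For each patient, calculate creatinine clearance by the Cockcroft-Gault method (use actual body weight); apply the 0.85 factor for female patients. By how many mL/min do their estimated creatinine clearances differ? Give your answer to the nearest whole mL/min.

92 mL/min

Patient 1: CrCl = (140 − 89) × 64.9 / (72 × 3.2) = 3309.9 / 230.40 ≈ 14.4 mL/min
Patient 2: CrCl = (140 − 26) × 91.9 / (72 × 1.16) × 0.85 = 10476.6 / 83.52 × 0.85 ≈ 106.6 mL/min
|14.4 − 106.6| = 92.2 mL/min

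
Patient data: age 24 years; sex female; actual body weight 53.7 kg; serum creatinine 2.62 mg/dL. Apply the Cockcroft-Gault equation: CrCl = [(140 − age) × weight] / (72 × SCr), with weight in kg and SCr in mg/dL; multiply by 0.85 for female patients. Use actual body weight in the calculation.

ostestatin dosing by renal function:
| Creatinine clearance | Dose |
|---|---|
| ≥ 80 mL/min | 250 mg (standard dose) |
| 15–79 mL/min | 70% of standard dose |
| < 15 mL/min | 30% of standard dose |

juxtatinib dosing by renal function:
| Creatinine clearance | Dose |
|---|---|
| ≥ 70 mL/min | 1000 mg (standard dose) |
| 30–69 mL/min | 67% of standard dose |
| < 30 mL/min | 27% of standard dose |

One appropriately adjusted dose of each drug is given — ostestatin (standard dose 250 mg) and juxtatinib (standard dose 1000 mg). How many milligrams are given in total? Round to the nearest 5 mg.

CrCl = (140 − 24) × 53.7 / (72 × 2.62) × 0.85 = 6229.2 / 188.64 × 0.85 ≈ 28.1 mL/min
CrCl ≈ 28 mL/min.
ostestatin: 15–79 mL/min → 70% of 250 mg = 175 mg.
juxtatinib: < 30 mL/min → 27% of 1000 mg = 270 mg.
Total = 175 + 270 = 445 mg.

445 mg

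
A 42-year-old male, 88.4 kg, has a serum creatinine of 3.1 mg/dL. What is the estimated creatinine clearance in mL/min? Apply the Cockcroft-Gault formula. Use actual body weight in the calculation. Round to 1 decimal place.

38.8 mL/min

CrCl = (140 − 42) × 88.4 / (72 × 3.1) = 8663.2 / 223.20 ≈ 38.8 mL/min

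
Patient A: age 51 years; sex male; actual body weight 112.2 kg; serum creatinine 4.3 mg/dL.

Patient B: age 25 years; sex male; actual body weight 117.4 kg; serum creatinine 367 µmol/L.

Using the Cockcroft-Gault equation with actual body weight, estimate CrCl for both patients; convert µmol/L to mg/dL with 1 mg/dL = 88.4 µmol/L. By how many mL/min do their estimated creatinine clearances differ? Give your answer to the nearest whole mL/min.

13 mL/min

Patient A: CrCl = (140 − 51) × 112.2 / (72 × 4.3) = 9985.8 / 309.60 ≈ 32.3 mL/min
Patient B: SCr = 367 / 88.4 = 4.152 mg/dL
Patient B: CrCl = (140 − 25) × 117.4 / (72 × 4.152) = 13501.0 / 298.94 ≈ 45.2 mL/min
|32.3 − 45.2| = 12.9 mL/min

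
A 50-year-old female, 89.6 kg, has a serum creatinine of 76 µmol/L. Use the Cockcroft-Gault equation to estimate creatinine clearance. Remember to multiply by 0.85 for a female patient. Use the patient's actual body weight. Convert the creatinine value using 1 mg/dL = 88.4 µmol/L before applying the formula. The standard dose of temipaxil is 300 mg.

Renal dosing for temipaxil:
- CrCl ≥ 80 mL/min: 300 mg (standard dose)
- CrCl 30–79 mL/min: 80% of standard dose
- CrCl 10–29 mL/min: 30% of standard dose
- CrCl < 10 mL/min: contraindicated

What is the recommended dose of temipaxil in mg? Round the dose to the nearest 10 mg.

300 mg

SCr = 76 / 88.4 = 0.86 mg/dL
CrCl = (140 − 50) × 89.6 / (72 × 0.86) × 0.85 = 8064.0 / 61.92 × 0.85 ≈ 110.7 mL/min
CrCl ≈ 111 mL/min → bracket ≥ 80 mL/min.
100% of 300 mg = 300 mg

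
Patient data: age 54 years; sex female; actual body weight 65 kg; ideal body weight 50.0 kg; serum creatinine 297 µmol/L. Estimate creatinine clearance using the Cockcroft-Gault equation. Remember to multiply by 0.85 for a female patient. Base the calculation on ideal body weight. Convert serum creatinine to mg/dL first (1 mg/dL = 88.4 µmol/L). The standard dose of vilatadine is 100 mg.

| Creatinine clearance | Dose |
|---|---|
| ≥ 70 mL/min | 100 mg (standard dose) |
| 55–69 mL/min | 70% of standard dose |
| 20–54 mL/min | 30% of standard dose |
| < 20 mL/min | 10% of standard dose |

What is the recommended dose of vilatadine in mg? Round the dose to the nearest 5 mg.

SCr = 297 / 88.4 = 3.36 mg/dL
CrCl = (140 − 54) × 50 / (72 × 3.36) × 0.85 = 4300.0 / 241.92 × 0.85 ≈ 15.1 mL/min
CrCl ≈ 15 mL/min → bracket < 20 mL/min.
10% of 100 mg = 10 mg

10 mg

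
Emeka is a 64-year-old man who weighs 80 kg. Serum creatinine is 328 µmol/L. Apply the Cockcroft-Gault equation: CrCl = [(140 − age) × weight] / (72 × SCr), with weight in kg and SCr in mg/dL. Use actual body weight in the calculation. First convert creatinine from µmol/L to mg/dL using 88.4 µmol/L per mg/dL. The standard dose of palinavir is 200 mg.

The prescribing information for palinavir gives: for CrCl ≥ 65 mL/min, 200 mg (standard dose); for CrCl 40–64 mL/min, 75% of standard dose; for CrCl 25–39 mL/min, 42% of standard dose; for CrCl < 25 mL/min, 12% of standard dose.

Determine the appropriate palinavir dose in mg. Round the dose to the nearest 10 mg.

20 mg

SCr = 328 / 88.4 = 3.71 mg/dL
CrCl = (140 − 64) × 80 / (72 × 3.71) = 6080.0 / 267.12 ≈ 22.8 mL/min
CrCl ≈ 23 mL/min → bracket < 25 mL/min.
12% of 200 mg = 24 mg → 20 mg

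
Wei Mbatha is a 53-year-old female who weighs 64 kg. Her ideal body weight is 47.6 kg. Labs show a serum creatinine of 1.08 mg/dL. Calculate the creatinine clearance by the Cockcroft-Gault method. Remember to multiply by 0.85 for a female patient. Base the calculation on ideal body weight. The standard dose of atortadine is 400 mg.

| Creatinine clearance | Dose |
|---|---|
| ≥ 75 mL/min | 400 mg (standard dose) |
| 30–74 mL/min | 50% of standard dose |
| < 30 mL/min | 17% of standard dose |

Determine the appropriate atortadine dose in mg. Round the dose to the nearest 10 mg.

200 mg

CrCl = (140 − 53) × 47.6 / (72 × 1.08) × 0.85 = 4141.2 / 77.76 × 0.85 ≈ 45.3 mL/min
CrCl ≈ 45 mL/min → bracket 30–74 mL/min.
50% of 400 mg = 200 mg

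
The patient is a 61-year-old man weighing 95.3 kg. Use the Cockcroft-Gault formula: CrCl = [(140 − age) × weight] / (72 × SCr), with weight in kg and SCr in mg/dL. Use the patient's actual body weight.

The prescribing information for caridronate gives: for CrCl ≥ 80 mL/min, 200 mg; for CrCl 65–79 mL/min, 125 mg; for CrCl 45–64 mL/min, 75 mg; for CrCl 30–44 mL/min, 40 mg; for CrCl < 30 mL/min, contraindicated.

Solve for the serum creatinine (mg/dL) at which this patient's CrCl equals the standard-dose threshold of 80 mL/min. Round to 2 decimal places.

Standard dose requires CrCl ≥ 80 mL/min.
Set (140 − 61) × 95.3 / (72 × SCr) = 80
SCr = (140 − 61) × 95.3 / (72 × 80) = 1.307 mg/dL

1.31 mg/dL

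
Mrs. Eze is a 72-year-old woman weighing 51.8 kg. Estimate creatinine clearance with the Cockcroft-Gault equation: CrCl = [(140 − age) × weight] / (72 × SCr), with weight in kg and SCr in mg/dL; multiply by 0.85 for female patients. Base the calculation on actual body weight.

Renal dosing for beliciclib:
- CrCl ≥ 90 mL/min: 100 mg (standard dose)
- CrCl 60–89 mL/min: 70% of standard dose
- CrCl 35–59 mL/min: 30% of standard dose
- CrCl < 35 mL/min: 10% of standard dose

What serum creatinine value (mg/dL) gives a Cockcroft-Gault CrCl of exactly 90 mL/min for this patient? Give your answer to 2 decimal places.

0.46 mg/dL

Standard dose requires CrCl ≥ 90 mL/min.
Set (140 − 72) × 51.8 × 0.85 / (72 × SCr) = 90
SCr = (140 − 72) × 51.8 × 0.85 / (72 × 90) = 0.462 mg/dL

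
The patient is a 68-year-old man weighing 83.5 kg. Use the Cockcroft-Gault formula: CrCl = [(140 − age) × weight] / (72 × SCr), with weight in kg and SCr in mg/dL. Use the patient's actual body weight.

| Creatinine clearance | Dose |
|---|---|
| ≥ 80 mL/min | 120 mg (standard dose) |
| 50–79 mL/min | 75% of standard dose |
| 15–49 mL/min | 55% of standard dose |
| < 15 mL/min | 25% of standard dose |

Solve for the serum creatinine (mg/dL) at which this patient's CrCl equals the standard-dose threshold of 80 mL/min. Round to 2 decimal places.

Standard dose requires CrCl ≥ 80 mL/min.
Set (140 − 68) × 83.5 / (72 × SCr) = 80
SCr = (140 − 68) × 83.5 / (72 × 80) = 1.044 mg/dL

1.04 mg/dL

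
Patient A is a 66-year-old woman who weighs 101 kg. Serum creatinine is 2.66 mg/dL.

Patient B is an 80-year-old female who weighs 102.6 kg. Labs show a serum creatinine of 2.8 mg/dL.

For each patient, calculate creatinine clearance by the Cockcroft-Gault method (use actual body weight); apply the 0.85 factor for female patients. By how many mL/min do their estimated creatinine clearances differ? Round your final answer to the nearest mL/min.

7 mL/min

Patient A: CrCl = (140 − 66) × 101 / (72 × 2.66) × 0.85 = 7474.0 / 191.52 × 0.85 ≈ 33.2 mL/min
Patient B: CrCl = (140 − 80) × 102.6 / (72 × 2.8) × 0.85 = 6156.0 / 201.60 × 0.85 ≈ 26.0 mL/min
|33.2 − 26.0| = 7.2 mL/min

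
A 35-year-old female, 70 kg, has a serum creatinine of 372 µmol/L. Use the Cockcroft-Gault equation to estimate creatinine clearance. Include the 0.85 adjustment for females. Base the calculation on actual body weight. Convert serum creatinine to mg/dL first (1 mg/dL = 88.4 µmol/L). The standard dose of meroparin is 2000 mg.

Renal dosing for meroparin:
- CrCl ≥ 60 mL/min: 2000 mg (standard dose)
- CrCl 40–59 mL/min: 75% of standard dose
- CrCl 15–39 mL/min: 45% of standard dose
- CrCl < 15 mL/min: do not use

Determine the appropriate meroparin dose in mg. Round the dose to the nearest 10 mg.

900 mg

SCr = 372 / 88.4 = 4.208 mg/dL
CrCl = (140 − 35) × 70 / (72 × 4.208) × 0.85 = 7350.0 / 302.98 × 0.85 ≈ 20.6 mL/min
CrCl ≈ 21 mL/min → bracket 15–39 mL/min.
45% of 2000 mg = 900 mg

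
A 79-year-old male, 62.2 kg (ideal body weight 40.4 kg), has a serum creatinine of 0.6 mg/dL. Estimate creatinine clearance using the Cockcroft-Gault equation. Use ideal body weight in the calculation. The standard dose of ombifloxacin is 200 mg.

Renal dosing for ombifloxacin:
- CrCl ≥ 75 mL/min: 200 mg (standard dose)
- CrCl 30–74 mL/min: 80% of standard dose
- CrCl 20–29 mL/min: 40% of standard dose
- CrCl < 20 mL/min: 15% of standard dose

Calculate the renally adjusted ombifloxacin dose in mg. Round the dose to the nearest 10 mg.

160 mg

CrCl = (140 − 79) × 40.4 / (72 × 0.6) = 2464.4 / 43.20 ≈ 57.0 mL/min
CrCl ≈ 57 mL/min → bracket 30–74 mL/min.
80% of 200 mg = 160 mg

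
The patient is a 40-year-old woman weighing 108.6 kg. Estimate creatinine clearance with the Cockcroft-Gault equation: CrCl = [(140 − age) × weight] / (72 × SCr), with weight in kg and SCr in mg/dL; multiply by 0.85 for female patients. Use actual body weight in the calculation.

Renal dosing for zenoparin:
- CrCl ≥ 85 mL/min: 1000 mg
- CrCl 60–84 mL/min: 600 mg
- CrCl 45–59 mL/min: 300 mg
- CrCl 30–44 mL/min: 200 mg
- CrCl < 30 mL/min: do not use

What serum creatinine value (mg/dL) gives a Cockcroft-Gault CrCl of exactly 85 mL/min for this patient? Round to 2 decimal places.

Standard dose requires CrCl ≥ 85 mL/min.
Set (140 − 40) × 108.6 × 0.85 / (72 × SCr) = 85
SCr = (140 − 40) × 108.6 × 0.85 / (72 × 85) = 1.508 mg/dL

1.51 mg/dL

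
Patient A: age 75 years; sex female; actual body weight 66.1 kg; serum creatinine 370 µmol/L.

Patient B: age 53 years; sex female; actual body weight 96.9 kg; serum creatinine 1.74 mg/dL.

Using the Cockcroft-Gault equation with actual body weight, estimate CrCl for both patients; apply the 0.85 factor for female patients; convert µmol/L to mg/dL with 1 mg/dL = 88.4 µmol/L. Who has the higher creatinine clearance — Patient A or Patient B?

Patient B

Patient A: SCr = 370 / 88.4 = 4.186 mg/dL
Patient A: CrCl = (140 − 75) × 66.1 / (72 × 4.186) × 0.85 = 4296.5 / 301.39 × 0.85 ≈ 12.1 mL/min
Patient B: CrCl = (140 − 53) × 96.9 / (72 × 1.74) × 0.85 = 8430.3 / 125.28 × 0.85 ≈ 57.2 mL/min
12.1 vs 57.2 mL/min → Patient B is higher.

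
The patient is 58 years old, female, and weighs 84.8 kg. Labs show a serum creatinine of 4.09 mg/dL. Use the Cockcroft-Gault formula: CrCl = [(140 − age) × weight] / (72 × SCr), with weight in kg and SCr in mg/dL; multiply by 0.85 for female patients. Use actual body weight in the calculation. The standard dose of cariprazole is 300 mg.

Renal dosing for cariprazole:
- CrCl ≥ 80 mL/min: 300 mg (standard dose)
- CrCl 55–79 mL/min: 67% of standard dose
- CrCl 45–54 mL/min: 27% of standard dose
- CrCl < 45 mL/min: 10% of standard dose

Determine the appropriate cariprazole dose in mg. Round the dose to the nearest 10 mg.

CrCl = (140 − 58) × 84.8 / (72 × 4.09) × 0.85 = 6953.6 / 294.48 × 0.85 ≈ 20.1 mL/min
CrCl ≈ 20 mL/min → bracket < 45 mL/min.
10% of 300 mg = 30 mg

30 mg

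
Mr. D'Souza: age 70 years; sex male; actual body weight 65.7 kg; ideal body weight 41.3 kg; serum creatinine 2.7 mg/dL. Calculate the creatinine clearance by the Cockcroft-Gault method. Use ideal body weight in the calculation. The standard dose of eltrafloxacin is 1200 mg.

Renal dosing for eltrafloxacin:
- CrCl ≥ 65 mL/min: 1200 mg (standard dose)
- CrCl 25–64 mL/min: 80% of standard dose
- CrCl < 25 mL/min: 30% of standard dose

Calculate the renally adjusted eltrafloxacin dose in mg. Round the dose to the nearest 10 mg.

360 mg

CrCl = (140 − 70) × 41.3 / (72 × 2.7) = 2891.0 / 194.40 ≈ 14.9 mL/min
CrCl ≈ 15 mL/min → bracket < 25 mL/min.
30% of 1200 mg = 360 mg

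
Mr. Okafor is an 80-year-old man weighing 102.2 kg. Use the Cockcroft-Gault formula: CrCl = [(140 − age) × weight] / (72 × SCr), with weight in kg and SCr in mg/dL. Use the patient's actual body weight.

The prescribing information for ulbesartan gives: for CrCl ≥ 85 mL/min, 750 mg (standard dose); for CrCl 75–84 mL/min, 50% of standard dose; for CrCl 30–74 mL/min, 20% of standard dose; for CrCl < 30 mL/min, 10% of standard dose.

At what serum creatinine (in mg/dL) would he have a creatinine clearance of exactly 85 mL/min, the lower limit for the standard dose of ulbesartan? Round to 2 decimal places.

Standard dose requires CrCl ≥ 85 mL/min.
Set (140 − 80) × 102.2 / (72 × SCr) = 85
SCr = (140 − 80) × 102.2 / (72 × 85) = 1.002 mg/dL

1.00 mg/dL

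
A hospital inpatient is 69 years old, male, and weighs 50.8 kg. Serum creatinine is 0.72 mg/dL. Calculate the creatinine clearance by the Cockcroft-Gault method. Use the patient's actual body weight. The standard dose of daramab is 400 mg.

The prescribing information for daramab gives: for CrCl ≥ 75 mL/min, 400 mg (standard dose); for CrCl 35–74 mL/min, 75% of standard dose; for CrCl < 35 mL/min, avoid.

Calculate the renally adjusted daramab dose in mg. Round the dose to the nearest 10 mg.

CrCl = (140 − 69) × 50.8 / (72 × 0.72) = 3606.8 / 51.84 ≈ 69.6 mL/min
CrCl ≈ 70 mL/min → bracket 35–74 mL/min.
75% of 400 mg = 300 mg

300 mg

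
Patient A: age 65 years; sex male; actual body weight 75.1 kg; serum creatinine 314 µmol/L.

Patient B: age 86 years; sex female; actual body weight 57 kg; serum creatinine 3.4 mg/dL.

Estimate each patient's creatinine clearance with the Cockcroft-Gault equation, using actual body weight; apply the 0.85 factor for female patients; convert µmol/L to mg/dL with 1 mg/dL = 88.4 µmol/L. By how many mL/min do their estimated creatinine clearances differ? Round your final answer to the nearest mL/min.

Patient A: SCr = 314 / 88.4 = 3.552 mg/dL
Patient A: CrCl = (140 − 65) × 75.1 / (72 × 3.552) = 5632.5 / 255.74 ≈ 22.0 mL/min
Patient B: CrCl = (140 − 86) × 57 / (72 × 3.4) × 0.85 = 3078.0 / 244.80 × 0.85 ≈ 10.7 mL/min
|22.0 − 10.7| = 11.3 mL/min

11 mL/min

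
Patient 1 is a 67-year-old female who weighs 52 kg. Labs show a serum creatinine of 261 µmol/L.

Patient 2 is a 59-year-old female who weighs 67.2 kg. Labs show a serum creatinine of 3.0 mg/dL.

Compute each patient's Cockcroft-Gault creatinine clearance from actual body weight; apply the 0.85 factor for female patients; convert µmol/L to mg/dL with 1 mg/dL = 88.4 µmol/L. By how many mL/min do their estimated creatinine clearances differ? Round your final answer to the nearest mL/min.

6 mL/min

Patient 1: SCr = 261 / 88.4 = 2.952 mg/dL
Patient 1: CrCl = (140 − 67) × 52 / (72 × 2.952) × 0.85 = 3796.0 / 212.54 × 0.85 ≈ 15.2 mL/min
Patient 2: CrCl = (140 − 59) × 67.2 / (72 × 3) × 0.85 = 5443.2 / 216.00 × 0.85 ≈ 21.4 mL/min
|15.2 − 21.4| = 6.2 mL/min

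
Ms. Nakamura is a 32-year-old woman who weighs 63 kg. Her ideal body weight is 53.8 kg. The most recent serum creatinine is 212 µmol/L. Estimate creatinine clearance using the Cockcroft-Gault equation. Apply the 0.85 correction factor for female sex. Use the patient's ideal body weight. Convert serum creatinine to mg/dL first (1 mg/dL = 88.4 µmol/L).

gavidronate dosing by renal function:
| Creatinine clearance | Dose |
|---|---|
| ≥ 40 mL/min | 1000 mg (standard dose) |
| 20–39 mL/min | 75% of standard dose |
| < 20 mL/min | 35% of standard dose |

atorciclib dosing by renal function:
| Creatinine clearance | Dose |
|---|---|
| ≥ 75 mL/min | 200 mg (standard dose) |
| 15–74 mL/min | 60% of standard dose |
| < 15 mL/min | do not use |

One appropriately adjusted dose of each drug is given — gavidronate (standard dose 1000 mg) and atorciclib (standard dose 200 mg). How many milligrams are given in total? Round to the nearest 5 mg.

870 mg

SCr = 212 / 88.4 = 2.398 mg/dL
CrCl = (140 − 32) × 53.8 / (72 × 2.398) × 0.85 = 5810.4 / 172.66 × 0.85 ≈ 28.6 mL/min
CrCl ≈ 29 mL/min.
gavidronate: 20–39 mL/min → 75% of 1000 mg = 750 mg.
atorciclib: 15–74 mL/min → 60% of 200 mg = 120 mg.
Total = 750 + 120 = 870 mg.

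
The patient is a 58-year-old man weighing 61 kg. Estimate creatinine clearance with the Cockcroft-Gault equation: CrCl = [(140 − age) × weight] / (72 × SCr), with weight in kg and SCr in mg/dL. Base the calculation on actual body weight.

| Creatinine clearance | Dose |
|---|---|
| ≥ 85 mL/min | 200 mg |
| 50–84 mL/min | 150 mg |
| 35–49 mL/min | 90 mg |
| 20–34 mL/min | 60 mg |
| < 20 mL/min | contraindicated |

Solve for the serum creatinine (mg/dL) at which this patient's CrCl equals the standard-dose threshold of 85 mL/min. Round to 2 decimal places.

0.82 mg/dL

Standard dose requires CrCl ≥ 85 mL/min.
Set (140 − 58) × 61 / (72 × SCr) = 85
SCr = (140 − 58) × 61 / (72 × 85) = 0.817 mg/dL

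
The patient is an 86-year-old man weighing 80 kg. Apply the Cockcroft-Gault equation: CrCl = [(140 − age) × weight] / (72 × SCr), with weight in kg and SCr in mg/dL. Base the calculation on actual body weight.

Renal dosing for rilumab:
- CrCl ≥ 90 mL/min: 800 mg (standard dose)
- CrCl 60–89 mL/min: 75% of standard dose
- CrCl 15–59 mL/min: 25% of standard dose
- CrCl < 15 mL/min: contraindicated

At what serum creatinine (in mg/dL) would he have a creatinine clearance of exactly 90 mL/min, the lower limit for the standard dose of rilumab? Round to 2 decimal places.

Standard dose requires CrCl ≥ 90 mL/min.
Set (140 − 86) × 80 / (72 × SCr) = 90
SCr = (140 − 86) × 80 / (72 × 90) = 0.667 mg/dL

0.67 mg/dL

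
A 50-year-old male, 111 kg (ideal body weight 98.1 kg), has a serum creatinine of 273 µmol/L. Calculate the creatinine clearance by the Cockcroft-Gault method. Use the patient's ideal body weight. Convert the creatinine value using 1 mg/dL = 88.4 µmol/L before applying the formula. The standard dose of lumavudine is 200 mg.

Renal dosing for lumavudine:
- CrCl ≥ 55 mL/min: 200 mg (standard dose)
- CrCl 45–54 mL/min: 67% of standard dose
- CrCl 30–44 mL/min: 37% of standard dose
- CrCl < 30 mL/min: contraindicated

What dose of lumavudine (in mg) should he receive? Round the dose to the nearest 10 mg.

70 mg

SCr = 273 / 88.4 = 3.088 mg/dL
CrCl = (140 − 50) × 98.1 / (72 × 3.088) = 8829.0 / 222.34 ≈ 39.7 mL/min
CrCl ≈ 40 mL/min → bracket 30–44 mL/min.
37% of 200 mg = 74 mg → 70 mg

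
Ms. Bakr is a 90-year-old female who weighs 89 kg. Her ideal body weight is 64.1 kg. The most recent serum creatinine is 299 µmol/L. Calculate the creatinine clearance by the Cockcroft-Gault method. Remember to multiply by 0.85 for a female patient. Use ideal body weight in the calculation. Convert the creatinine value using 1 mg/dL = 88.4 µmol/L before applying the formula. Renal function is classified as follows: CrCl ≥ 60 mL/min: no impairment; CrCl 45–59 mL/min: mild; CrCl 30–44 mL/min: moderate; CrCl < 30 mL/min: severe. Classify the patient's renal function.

severe

SCr = 299 / 88.4 = 3.382 mg/dL
CrCl = (140 − 90) × 64.1 / (72 × 3.382) × 0.85 = 3205.0 / 243.50 × 0.85 ≈ 11.2 mL/min
11 mL/min falls in the 'severe' range.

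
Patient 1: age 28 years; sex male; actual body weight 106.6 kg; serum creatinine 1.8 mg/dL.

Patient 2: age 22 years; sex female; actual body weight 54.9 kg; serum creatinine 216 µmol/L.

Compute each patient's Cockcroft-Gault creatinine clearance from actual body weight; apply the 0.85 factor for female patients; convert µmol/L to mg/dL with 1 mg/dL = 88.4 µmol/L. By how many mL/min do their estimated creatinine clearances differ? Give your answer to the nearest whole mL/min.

Patient 1: CrCl = (140 − 28) × 106.6 / (72 × 1.8) = 11939.2 / 129.60 ≈ 92.1 mL/min
Patient 2: SCr = 216 / 88.4 = 2.443 mg/dL
Patient 2: CrCl = (140 − 22) × 54.9 / (72 × 2.443) × 0.85 = 6478.2 / 175.90 × 0.85 ≈ 31.3 mL/min
|92.1 − 31.3| = 60.8 mL/min

61 mL/min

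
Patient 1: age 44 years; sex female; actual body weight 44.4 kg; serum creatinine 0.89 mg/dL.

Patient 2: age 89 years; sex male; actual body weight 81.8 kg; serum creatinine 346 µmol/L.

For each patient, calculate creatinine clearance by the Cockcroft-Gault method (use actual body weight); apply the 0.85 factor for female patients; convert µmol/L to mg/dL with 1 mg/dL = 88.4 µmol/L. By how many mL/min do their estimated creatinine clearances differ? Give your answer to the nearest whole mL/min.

Patient 1: CrCl = (140 − 44) × 44.4 / (72 × 0.89) × 0.85 = 4262.4 / 64.08 × 0.85 ≈ 56.5 mL/min
Patient 2: SCr = 346 / 88.4 = 3.914 mg/dL
Patient 2: CrCl = (140 − 89) × 81.8 / (72 × 3.914) = 4171.8 / 281.81 ≈ 14.8 mL/min
|56.5 − 14.8| = 41.7 mL/min

42 mL/min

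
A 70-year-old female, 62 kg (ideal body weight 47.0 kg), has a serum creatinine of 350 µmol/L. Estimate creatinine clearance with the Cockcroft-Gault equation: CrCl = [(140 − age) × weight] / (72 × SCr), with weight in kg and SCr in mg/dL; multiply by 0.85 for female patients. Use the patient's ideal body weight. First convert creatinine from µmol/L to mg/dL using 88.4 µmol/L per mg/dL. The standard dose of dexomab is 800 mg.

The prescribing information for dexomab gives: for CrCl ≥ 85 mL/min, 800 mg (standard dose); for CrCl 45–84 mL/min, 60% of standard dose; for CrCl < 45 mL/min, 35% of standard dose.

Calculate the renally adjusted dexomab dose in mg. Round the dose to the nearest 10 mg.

SCr = 350 / 88.4 = 3.959 mg/dL
CrCl = (140 − 70) × 47 / (72 × 3.959) × 0.85 = 3290.0 / 285.05 × 0.85 ≈ 9.8 mL/min
CrCl ≈ 10 mL/min → bracket < 45 mL/min.
35% of 800 mg = 280 mg

280 mg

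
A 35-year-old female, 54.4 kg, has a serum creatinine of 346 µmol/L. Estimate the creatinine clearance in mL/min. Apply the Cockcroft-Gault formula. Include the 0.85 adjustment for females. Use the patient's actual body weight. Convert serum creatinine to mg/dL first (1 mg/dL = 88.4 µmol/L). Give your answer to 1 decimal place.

SCr = 346 / 88.4 = 3.914 mg/dL
CrCl = (140 − 35) × 54.4 / (72 × 3.914) × 0.85 = 5712.0 / 281.81 × 0.85 ≈ 17.2 mL/min

17.2 mL/min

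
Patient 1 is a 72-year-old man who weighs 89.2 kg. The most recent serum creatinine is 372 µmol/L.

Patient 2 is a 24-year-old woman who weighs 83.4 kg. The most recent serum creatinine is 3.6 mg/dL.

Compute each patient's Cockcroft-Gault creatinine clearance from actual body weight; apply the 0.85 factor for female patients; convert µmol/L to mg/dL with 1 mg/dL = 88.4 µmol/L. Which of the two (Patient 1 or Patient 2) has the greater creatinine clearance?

Patient 2

Patient 1: SCr = 372 / 88.4 = 4.208 mg/dL
Patient 1: CrCl = (140 − 72) × 89.2 / (72 × 4.208) = 6065.6 / 302.98 ≈ 20.0 mL/min
Patient 2: CrCl = (140 − 24) × 83.4 / (72 × 3.6) × 0.85 = 9674.4 / 259.20 × 0.85 ≈ 31.7 mL/min
20.0 vs 31.7 mL/min → Patient 2 is higher.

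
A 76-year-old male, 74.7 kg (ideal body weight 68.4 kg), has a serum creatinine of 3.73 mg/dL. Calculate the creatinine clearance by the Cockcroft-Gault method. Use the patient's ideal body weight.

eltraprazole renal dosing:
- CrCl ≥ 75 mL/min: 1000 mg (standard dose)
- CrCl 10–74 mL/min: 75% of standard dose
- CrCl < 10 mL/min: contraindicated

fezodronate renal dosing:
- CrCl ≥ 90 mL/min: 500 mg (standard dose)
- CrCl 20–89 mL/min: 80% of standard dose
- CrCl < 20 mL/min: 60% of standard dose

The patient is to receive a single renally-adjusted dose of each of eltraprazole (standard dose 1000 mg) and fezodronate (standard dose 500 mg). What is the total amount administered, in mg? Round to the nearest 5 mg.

CrCl = (140 − 76) × 68.4 / (72 × 3.73) = 4377.6 / 268.56 ≈ 16.3 mL/min
CrCl ≈ 16 mL/min.
eltraprazole: 10–74 mL/min → 75% of 1000 mg = 750 mg.
fezodronate: < 20 mL/min → 60% of 500 mg = 300 mg.
Total = 750 + 300 = 1050 mg.

1050 mg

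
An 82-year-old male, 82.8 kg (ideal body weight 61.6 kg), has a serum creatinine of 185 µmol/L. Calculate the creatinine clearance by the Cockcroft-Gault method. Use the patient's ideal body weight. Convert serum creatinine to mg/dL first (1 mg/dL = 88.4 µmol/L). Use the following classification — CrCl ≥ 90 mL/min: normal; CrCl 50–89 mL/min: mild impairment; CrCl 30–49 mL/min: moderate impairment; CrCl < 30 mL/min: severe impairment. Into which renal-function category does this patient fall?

SCr = 185 / 88.4 = 2.093 mg/dL
CrCl = (140 − 82) × 61.6 / (72 × 2.093) = 3572.8 / 150.70 ≈ 23.7 mL/min
24 mL/min falls in the 'severe impairment' range.

severe impairment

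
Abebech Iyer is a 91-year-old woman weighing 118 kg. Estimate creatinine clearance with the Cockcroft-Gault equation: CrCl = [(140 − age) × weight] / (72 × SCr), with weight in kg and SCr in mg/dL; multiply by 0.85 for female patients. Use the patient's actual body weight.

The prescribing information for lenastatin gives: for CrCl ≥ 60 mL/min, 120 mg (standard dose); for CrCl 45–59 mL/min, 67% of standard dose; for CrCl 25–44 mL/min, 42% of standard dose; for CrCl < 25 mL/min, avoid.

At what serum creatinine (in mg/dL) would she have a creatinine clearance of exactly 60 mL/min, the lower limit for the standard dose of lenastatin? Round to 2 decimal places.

1.14 mg/dL

Standard dose requires CrCl ≥ 60 mL/min.
Set (140 − 91) × 118 × 0.85 / (72 × SCr) = 60
SCr = (140 − 91) × 118 × 0.85 / (72 × 60) = 1.138 mg/dL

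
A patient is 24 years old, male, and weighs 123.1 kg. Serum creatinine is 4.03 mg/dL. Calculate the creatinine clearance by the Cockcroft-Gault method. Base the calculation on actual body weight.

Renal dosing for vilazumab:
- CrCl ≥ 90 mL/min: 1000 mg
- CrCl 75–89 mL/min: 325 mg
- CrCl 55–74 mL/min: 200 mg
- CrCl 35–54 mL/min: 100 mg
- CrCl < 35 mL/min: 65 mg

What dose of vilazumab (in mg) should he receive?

100 mg

CrCl = (140 − 24) × 123.1 / (72 × 4.03) = 14279.6 / 290.16 ≈ 49.2 mL/min
CrCl ≈ 49 mL/min → bracket 35–54 mL/min.
Dose for this bracket: 100 mg.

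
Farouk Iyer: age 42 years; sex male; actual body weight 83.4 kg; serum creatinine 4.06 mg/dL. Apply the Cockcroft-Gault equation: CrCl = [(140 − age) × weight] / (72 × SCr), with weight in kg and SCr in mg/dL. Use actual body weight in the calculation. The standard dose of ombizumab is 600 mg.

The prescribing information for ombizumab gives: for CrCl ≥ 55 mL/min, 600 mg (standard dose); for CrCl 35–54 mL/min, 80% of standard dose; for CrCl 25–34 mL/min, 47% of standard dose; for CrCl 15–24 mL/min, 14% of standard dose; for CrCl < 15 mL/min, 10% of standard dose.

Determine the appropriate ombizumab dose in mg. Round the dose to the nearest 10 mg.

280 mg

CrCl = (140 − 42) × 83.4 / (72 × 4.06) = 8173.2 / 292.32 ≈ 28.0 mL/min
CrCl ≈ 28 mL/min → bracket 25–34 mL/min.
47% of 600 mg = 282 mg → 280 mg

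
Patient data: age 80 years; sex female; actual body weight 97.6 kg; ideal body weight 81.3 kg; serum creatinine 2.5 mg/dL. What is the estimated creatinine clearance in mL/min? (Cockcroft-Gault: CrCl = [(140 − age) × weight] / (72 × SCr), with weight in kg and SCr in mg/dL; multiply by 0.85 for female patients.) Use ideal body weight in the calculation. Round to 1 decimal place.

23.0 mL/min

CrCl = (140 − 80) × 81.3 / (72 × 2.5) × 0.85 = 4878.0 / 180.00 × 0.85 ≈ 23.0 mL/min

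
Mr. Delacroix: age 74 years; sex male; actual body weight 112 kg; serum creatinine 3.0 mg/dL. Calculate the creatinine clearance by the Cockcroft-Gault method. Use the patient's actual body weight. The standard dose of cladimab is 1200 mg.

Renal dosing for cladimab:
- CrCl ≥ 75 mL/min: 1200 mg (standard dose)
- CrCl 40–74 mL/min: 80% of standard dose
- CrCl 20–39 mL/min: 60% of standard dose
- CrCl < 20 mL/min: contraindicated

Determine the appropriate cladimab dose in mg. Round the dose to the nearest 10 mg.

CrCl = (140 − 74) × 112 / (72 × 3) = 7392.0 / 216.00 ≈ 34.2 mL/min
CrCl ≈ 34 mL/min → bracket 20–39 mL/min.
60% of 1200 mg = 720 mg

720 mg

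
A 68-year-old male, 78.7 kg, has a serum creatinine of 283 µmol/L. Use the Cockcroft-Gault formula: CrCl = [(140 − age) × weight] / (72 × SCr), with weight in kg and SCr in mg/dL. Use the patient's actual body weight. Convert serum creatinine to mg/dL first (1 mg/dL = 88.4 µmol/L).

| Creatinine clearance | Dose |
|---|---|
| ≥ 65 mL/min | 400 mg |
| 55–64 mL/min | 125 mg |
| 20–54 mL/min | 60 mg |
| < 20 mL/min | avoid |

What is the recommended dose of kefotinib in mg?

60 mg

SCr = 283 / 88.4 = 3.201 mg/dL
CrCl = (140 − 68) × 78.7 / (72 × 3.201) = 5666.4 / 230.47 ≈ 24.6 mL/min
CrCl ≈ 25 mL/min → bracket 20–54 mL/min.
Dose for this bracket: 60 mg.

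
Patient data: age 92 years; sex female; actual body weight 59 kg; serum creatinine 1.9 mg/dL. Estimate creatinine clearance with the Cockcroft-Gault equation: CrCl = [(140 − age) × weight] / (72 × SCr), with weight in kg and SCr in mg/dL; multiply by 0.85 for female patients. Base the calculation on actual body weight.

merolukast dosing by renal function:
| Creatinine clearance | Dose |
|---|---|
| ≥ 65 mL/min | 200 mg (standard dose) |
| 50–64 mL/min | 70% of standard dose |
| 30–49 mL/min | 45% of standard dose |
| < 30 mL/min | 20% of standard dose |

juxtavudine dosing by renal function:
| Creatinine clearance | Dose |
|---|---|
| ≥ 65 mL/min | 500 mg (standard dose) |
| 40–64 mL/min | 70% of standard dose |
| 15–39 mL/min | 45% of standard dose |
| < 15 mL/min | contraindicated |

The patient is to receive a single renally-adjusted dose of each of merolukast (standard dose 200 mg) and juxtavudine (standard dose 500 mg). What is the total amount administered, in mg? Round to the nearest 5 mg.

CrCl = (140 − 92) × 59 / (72 × 1.9) × 0.85 = 2832.0 / 136.80 × 0.85 ≈ 17.6 mL/min
CrCl ≈ 18 mL/min.
merolukast: < 30 mL/min → 20% of 200 mg = 40 mg.
juxtavudine: 15–39 mL/min → 45% of 500 mg = 225 mg.
Total = 40 + 225 = 265 mg.

265 mg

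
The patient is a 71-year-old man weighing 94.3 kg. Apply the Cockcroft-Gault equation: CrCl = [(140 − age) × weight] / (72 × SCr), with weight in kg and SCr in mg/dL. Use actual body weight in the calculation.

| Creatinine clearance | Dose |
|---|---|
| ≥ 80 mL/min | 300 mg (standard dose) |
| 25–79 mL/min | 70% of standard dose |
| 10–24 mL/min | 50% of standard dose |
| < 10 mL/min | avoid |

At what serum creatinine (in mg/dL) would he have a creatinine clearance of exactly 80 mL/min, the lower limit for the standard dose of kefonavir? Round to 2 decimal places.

1.13 mg/dL

Standard dose requires CrCl ≥ 80 mL/min.
Set (140 − 71) × 94.3 / (72 × SCr) = 80
SCr = (140 − 71) × 94.3 / (72 × 80) = 1.130 mg/dL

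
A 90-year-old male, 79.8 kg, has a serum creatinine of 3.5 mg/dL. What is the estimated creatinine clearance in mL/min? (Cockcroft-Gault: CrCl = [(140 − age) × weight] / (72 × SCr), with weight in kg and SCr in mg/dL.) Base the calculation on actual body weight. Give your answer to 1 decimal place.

CrCl = (140 − 90) × 79.8 / (72 × 3.5) = 3990.0 / 252.00 ≈ 15.8 mL/min

15.8 mL/min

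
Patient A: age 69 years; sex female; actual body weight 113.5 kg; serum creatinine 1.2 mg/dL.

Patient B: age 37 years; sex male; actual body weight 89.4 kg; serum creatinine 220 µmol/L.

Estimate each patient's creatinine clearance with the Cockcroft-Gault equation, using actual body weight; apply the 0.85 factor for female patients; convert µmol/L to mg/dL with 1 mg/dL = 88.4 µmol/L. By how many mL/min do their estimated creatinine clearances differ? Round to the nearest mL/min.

Patient A: CrCl = (140 − 69) × 113.5 / (72 × 1.2) × 0.85 = 8058.5 / 86.40 × 0.85 ≈ 79.3 mL/min
Patient B: SCr = 220 / 88.4 = 2.489 mg/dL
Patient B: CrCl = (140 − 37) × 89.4 / (72 × 2.489) = 9208.2 / 179.21 ≈ 51.4 mL/min
|79.3 − 51.4| = 27.9 mL/min

28 mL/min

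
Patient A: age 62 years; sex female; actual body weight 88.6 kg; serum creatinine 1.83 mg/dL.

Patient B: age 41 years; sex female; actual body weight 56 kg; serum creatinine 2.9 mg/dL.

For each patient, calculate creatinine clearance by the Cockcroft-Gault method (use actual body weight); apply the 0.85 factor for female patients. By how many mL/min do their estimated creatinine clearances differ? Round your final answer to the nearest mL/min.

Patient A: CrCl = (140 − 62) × 88.6 / (72 × 1.83) × 0.85 = 6910.8 / 131.76 × 0.85 ≈ 44.6 mL/min
Patient B: CrCl = (140 − 41) × 56 / (72 × 2.9) × 0.85 = 5544.0 / 208.80 × 0.85 ≈ 22.6 mL/min
|44.6 − 22.6| = 22.0 mL/min

22 mL/min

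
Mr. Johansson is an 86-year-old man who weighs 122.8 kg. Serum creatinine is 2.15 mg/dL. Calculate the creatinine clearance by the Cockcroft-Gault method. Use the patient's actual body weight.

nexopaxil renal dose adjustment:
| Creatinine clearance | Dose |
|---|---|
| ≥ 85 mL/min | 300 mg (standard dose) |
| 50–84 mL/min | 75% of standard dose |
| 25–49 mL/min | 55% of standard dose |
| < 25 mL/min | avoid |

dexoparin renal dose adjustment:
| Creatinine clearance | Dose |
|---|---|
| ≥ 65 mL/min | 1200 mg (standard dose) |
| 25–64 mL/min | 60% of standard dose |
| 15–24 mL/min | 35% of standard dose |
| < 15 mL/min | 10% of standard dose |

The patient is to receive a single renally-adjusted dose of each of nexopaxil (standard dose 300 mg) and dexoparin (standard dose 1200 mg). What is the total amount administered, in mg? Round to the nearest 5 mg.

CrCl = (140 − 86) × 122.8 / (72 × 2.15) = 6631.2 / 154.80 ≈ 42.8 mL/min
CrCl ≈ 43 mL/min.
nexopaxil: 25–49 mL/min → 55% of 300 mg = 165 mg.
dexoparin: 25–64 mL/min → 60% of 1200 mg = 720 mg.
Total = 165 + 720 = 885 mg.

885 mg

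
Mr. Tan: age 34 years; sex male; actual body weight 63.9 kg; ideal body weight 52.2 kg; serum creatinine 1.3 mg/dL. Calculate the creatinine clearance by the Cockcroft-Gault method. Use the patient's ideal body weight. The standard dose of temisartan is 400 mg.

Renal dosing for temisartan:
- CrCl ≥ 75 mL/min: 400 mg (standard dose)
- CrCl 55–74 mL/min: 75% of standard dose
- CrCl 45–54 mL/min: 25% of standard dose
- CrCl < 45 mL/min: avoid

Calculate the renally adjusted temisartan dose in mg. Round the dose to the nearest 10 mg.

300 mg

CrCl = (140 − 34) × 52.2 / (72 × 1.3) = 5533.2 / 93.60 ≈ 59.1 mL/min
CrCl ≈ 59 mL/min → bracket 55–74 mL/min.
75% of 400 mg = 300 mg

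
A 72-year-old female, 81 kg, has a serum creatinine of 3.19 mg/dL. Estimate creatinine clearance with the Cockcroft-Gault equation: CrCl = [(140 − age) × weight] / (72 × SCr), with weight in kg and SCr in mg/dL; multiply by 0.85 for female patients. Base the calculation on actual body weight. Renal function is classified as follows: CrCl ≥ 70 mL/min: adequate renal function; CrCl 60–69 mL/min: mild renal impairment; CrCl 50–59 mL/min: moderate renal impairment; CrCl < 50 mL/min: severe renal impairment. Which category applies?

CrCl = (140 − 72) × 81 / (72 × 3.19) × 0.85 = 5508.0 / 229.68 × 0.85 ≈ 20.4 mL/min
20 mL/min falls in the 'severe renal impairment' range.

severe renal impairment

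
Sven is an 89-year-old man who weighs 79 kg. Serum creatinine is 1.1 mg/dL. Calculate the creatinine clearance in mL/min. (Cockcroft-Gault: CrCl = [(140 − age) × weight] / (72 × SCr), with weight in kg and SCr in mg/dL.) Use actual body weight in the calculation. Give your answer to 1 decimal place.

CrCl = (140 − 89) × 79 / (72 × 1.1) = 4029.0 / 79.20 ≈ 50.9 mL/min

50.9 mL/min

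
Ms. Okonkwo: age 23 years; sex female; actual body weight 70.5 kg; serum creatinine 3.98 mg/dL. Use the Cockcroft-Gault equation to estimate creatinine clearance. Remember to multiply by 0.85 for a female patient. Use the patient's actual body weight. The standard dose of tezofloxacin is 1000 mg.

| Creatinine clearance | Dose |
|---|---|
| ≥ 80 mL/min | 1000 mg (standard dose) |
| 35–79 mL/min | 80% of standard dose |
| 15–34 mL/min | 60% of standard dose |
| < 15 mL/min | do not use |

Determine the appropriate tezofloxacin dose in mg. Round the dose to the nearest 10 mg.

CrCl = (140 − 23) × 70.5 / (72 × 3.98) × 0.85 = 8248.5 / 286.56 × 0.85 ≈ 24.5 mL/min
CrCl ≈ 24 mL/min → bracket 15–34 mL/min.
60% of 1000 mg = 600 mg

600 mg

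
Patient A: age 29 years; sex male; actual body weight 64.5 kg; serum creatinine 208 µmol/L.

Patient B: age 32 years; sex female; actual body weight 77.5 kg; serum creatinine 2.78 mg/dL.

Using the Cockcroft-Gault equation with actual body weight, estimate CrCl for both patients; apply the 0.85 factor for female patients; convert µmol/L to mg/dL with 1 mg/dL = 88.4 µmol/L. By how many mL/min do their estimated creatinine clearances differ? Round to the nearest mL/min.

7 mL/min

Patient A: SCr = 208 / 88.4 = 2.353 mg/dL
Patient A: CrCl = (140 − 29) × 64.5 / (72 × 2.353) = 7159.5 / 169.42 ≈ 42.3 mL/min
Patient B: CrCl = (140 − 32) × 77.5 / (72 × 2.78) × 0.85 = 8370.0 / 200.16 × 0.85 ≈ 35.5 mL/min
|42.3 − 35.5| = 6.8 mL/min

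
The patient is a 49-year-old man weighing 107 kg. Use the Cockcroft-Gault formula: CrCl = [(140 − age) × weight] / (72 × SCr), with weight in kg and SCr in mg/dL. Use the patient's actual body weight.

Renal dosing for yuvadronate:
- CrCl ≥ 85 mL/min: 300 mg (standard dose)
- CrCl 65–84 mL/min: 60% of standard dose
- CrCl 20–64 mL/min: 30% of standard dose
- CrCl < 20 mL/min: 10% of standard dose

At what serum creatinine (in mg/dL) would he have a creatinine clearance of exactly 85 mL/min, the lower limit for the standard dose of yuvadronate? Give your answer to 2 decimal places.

Standard dose requires CrCl ≥ 85 mL/min.
Set (140 − 49) × 107 / (72 × SCr) = 85
SCr = (140 − 49) × 107 / (72 × 85) = 1.591 mg/dL

1.59 mg/dL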